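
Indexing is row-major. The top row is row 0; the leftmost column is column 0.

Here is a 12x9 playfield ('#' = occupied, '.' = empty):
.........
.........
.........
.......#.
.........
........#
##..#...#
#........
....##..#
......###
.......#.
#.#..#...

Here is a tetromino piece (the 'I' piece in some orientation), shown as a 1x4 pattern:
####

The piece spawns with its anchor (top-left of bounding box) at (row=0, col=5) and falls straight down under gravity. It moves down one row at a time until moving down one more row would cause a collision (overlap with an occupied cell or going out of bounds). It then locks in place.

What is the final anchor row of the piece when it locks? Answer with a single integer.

Spawn at (row=0, col=5). Try each row:
  row 0: fits
  row 1: fits
  row 2: fits
  row 3: blocked -> lock at row 2

Answer: 2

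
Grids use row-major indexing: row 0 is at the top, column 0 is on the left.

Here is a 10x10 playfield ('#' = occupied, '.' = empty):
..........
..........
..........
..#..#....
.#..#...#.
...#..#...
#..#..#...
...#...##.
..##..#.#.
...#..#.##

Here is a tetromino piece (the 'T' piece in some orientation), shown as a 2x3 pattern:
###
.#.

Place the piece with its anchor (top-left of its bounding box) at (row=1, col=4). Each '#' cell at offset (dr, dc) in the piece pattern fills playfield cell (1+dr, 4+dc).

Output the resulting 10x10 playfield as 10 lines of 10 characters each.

Fill (1+0,4+0) = (1,4)
Fill (1+0,4+1) = (1,5)
Fill (1+0,4+2) = (1,6)
Fill (1+1,4+1) = (2,5)

Answer: ..........
....###...
.....#....
..#..#....
.#..#...#.
...#..#...
#..#..#...
...#...##.
..##..#.#.
...#..#.##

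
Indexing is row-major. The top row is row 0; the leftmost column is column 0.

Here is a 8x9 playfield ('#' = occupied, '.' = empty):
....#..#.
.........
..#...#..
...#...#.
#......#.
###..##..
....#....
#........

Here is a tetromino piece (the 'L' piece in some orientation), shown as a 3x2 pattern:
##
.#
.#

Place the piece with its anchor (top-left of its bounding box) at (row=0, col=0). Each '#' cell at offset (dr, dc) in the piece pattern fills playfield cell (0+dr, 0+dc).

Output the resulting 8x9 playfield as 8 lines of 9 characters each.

Fill (0+0,0+0) = (0,0)
Fill (0+0,0+1) = (0,1)
Fill (0+1,0+1) = (1,1)
Fill (0+2,0+1) = (2,1)

Answer: ##..#..#.
.#.......
.##...#..
...#...#.
#......#.
###..##..
....#....
#........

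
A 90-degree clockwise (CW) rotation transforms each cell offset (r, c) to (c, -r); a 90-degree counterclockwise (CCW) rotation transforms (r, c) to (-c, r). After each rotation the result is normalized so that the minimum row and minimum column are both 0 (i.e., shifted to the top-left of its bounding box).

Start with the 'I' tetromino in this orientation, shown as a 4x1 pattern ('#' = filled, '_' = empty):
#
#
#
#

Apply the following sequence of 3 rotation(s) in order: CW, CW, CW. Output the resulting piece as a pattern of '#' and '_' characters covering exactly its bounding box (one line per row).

Start:
#
#
#
#
After rotation 1 (CW):
####
After rotation 2 (CW):
#
#
#
#
After rotation 3 (CW):
####

Answer: ####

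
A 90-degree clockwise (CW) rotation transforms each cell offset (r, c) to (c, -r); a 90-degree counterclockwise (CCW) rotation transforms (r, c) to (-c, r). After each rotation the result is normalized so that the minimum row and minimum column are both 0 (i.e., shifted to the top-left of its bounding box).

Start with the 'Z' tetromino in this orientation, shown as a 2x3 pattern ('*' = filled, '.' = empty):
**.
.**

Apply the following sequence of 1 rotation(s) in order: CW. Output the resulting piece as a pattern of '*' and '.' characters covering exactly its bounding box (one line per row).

Answer: .*
**
*.

Derivation:
Start:
**.
.**
After rotation 1 (CW):
.*
**
*.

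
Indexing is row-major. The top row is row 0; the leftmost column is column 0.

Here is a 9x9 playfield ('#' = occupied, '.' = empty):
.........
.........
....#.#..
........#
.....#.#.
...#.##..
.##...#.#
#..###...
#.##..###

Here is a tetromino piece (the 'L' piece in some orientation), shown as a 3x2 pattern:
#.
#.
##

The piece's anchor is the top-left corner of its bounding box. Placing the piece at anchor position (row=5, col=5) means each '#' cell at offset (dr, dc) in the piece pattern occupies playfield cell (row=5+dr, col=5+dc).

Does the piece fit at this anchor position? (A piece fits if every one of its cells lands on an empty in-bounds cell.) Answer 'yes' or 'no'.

Answer: no

Derivation:
Check each piece cell at anchor (5, 5):
  offset (0,0) -> (5,5): occupied ('#') -> FAIL
  offset (1,0) -> (6,5): empty -> OK
  offset (2,0) -> (7,5): occupied ('#') -> FAIL
  offset (2,1) -> (7,6): empty -> OK
All cells valid: no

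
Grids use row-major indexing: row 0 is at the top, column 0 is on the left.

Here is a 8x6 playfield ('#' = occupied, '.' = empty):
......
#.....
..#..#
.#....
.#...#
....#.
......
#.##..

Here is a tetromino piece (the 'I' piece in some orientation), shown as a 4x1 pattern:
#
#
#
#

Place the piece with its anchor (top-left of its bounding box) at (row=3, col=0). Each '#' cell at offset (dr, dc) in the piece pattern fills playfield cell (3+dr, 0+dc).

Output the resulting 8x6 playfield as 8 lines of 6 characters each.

Answer: ......
#.....
..#..#
##....
##...#
#...#.
#.....
#.##..

Derivation:
Fill (3+0,0+0) = (3,0)
Fill (3+1,0+0) = (4,0)
Fill (3+2,0+0) = (5,0)
Fill (3+3,0+0) = (6,0)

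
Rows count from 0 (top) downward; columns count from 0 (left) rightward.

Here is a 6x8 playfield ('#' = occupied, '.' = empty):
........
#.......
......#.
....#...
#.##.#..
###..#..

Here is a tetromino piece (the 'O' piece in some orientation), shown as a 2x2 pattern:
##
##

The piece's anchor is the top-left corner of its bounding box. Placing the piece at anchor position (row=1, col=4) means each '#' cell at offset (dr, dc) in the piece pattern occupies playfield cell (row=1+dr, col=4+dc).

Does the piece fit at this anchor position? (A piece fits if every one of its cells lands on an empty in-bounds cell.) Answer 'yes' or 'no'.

Check each piece cell at anchor (1, 4):
  offset (0,0) -> (1,4): empty -> OK
  offset (0,1) -> (1,5): empty -> OK
  offset (1,0) -> (2,4): empty -> OK
  offset (1,1) -> (2,5): empty -> OK
All cells valid: yes

Answer: yes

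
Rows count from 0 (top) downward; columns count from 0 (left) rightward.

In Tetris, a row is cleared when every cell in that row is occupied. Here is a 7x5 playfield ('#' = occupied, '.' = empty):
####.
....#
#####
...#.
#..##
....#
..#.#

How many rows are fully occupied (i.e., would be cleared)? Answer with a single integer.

Answer: 1

Derivation:
Check each row:
  row 0: 1 empty cell -> not full
  row 1: 4 empty cells -> not full
  row 2: 0 empty cells -> FULL (clear)
  row 3: 4 empty cells -> not full
  row 4: 2 empty cells -> not full
  row 5: 4 empty cells -> not full
  row 6: 3 empty cells -> not full
Total rows cleared: 1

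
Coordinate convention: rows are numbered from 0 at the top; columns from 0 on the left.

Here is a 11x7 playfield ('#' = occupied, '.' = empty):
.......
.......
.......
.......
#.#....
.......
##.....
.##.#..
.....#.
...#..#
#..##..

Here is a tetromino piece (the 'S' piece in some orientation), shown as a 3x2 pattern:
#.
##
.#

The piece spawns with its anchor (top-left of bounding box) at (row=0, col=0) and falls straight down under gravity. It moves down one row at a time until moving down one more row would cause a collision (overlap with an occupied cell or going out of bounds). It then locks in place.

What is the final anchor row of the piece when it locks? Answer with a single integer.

Answer: 2

Derivation:
Spawn at (row=0, col=0). Try each row:
  row 0: fits
  row 1: fits
  row 2: fits
  row 3: blocked -> lock at row 2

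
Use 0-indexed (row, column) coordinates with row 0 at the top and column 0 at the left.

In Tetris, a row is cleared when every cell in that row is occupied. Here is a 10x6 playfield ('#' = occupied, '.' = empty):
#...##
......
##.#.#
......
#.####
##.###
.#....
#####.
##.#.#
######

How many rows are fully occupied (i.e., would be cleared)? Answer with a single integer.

Answer: 1

Derivation:
Check each row:
  row 0: 3 empty cells -> not full
  row 1: 6 empty cells -> not full
  row 2: 2 empty cells -> not full
  row 3: 6 empty cells -> not full
  row 4: 1 empty cell -> not full
  row 5: 1 empty cell -> not full
  row 6: 5 empty cells -> not full
  row 7: 1 empty cell -> not full
  row 8: 2 empty cells -> not full
  row 9: 0 empty cells -> FULL (clear)
Total rows cleared: 1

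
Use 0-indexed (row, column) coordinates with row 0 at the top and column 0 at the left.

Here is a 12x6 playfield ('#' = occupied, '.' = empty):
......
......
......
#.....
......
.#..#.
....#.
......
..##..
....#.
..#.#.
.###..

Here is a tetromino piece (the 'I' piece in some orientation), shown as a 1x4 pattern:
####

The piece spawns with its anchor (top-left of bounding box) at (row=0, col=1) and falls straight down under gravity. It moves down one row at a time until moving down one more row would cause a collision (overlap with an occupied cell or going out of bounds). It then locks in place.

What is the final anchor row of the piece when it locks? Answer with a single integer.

Answer: 4

Derivation:
Spawn at (row=0, col=1). Try each row:
  row 0: fits
  row 1: fits
  row 2: fits
  row 3: fits
  row 4: fits
  row 5: blocked -> lock at row 4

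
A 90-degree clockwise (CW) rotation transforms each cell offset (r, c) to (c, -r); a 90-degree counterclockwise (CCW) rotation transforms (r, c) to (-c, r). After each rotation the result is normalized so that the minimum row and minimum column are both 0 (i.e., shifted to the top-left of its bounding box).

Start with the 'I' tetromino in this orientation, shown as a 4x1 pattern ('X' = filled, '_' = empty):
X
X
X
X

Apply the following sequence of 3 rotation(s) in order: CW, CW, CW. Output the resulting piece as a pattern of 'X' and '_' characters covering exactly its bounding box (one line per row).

Answer: XXXX

Derivation:
Start:
X
X
X
X
After rotation 1 (CW):
XXXX
After rotation 2 (CW):
X
X
X
X
After rotation 3 (CW):
XXXX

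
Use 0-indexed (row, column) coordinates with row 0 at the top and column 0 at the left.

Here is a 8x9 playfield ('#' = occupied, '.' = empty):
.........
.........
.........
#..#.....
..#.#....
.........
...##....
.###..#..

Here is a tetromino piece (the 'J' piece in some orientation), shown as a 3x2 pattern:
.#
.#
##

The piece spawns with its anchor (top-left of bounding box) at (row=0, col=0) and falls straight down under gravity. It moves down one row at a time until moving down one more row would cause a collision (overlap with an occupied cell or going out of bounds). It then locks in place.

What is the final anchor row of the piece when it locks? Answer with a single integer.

Answer: 0

Derivation:
Spawn at (row=0, col=0). Try each row:
  row 0: fits
  row 1: blocked -> lock at row 0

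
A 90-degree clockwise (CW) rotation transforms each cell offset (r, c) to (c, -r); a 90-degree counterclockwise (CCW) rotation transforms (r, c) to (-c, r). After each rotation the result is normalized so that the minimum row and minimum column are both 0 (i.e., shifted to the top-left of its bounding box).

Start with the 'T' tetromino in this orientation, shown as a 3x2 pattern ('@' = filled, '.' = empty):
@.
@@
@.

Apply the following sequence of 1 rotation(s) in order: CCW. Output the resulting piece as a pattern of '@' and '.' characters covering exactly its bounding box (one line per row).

Start:
@.
@@
@.
After rotation 1 (CCW):
.@.
@@@

Answer: .@.
@@@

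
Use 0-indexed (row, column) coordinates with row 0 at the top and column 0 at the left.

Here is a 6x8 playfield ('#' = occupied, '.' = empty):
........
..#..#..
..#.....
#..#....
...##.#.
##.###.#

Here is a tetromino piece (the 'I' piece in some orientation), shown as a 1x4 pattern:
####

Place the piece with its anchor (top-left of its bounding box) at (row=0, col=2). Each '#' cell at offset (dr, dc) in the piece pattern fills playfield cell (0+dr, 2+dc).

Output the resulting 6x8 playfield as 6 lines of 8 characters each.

Fill (0+0,2+0) = (0,2)
Fill (0+0,2+1) = (0,3)
Fill (0+0,2+2) = (0,4)
Fill (0+0,2+3) = (0,5)

Answer: ..####..
..#..#..
..#.....
#..#....
...##.#.
##.###.#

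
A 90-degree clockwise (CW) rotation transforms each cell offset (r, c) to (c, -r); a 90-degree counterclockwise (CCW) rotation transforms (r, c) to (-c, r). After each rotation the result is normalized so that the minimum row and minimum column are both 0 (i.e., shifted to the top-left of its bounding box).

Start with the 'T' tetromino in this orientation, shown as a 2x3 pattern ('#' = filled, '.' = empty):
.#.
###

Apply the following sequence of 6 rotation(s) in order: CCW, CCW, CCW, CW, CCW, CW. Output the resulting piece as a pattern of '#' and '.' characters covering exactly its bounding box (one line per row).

Answer: ###
.#.

Derivation:
Start:
.#.
###
After rotation 1 (CCW):
.#
##
.#
After rotation 2 (CCW):
###
.#.
After rotation 3 (CCW):
#.
##
#.
After rotation 4 (CW):
###
.#.
After rotation 5 (CCW):
#.
##
#.
After rotation 6 (CW):
###
.#.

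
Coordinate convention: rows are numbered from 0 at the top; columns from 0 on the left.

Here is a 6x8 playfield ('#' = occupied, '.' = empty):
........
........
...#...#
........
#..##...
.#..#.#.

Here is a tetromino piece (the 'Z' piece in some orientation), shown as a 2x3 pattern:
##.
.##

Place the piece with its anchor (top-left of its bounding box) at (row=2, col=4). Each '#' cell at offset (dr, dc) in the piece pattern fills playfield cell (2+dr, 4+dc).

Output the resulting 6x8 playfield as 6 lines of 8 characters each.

Fill (2+0,4+0) = (2,4)
Fill (2+0,4+1) = (2,5)
Fill (2+1,4+1) = (3,5)
Fill (2+1,4+2) = (3,6)

Answer: ........
........
...###.#
.....##.
#..##...
.#..#.#.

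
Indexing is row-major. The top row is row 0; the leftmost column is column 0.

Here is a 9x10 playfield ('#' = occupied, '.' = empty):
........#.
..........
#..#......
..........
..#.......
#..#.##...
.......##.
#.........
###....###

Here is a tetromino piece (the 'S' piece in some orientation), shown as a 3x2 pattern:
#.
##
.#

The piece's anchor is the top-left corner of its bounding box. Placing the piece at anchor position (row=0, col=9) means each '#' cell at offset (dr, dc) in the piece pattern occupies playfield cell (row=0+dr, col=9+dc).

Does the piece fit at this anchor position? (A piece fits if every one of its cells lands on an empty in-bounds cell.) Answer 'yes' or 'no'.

Check each piece cell at anchor (0, 9):
  offset (0,0) -> (0,9): empty -> OK
  offset (1,0) -> (1,9): empty -> OK
  offset (1,1) -> (1,10): out of bounds -> FAIL
  offset (2,1) -> (2,10): out of bounds -> FAIL
All cells valid: no

Answer: no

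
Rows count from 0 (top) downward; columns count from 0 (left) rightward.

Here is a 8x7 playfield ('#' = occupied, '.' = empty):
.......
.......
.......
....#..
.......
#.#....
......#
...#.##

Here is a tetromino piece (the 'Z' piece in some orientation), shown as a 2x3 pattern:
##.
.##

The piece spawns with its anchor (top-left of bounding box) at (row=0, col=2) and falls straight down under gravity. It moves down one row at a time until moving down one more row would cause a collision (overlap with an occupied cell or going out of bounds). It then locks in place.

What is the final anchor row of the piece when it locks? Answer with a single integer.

Answer: 1

Derivation:
Spawn at (row=0, col=2). Try each row:
  row 0: fits
  row 1: fits
  row 2: blocked -> lock at row 1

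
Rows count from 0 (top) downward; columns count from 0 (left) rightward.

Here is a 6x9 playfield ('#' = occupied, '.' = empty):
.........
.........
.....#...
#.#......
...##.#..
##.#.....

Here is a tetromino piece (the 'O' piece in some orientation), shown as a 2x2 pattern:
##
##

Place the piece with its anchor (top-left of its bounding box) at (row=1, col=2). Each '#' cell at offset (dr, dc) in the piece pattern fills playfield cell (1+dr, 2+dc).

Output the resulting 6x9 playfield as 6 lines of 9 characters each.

Fill (1+0,2+0) = (1,2)
Fill (1+0,2+1) = (1,3)
Fill (1+1,2+0) = (2,2)
Fill (1+1,2+1) = (2,3)

Answer: .........
..##.....
..##.#...
#.#......
...##.#..
##.#.....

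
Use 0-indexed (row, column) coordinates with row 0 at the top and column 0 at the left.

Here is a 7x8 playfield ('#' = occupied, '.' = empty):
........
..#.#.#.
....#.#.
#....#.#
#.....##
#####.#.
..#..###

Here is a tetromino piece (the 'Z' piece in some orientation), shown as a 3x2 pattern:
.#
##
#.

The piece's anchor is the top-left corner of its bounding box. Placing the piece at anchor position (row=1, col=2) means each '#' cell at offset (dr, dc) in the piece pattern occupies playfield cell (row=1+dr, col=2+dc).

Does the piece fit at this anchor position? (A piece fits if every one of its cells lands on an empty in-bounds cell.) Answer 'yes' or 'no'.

Check each piece cell at anchor (1, 2):
  offset (0,1) -> (1,3): empty -> OK
  offset (1,0) -> (2,2): empty -> OK
  offset (1,1) -> (2,3): empty -> OK
  offset (2,0) -> (3,2): empty -> OK
All cells valid: yes

Answer: yes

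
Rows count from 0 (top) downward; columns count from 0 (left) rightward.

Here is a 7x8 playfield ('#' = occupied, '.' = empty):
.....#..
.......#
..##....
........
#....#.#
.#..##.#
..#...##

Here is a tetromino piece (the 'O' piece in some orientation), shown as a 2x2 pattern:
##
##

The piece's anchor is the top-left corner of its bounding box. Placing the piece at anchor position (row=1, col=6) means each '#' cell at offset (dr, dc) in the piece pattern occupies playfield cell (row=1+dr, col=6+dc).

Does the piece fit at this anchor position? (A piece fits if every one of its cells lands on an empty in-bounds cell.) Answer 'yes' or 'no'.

Answer: no

Derivation:
Check each piece cell at anchor (1, 6):
  offset (0,0) -> (1,6): empty -> OK
  offset (0,1) -> (1,7): occupied ('#') -> FAIL
  offset (1,0) -> (2,6): empty -> OK
  offset (1,1) -> (2,7): empty -> OK
All cells valid: no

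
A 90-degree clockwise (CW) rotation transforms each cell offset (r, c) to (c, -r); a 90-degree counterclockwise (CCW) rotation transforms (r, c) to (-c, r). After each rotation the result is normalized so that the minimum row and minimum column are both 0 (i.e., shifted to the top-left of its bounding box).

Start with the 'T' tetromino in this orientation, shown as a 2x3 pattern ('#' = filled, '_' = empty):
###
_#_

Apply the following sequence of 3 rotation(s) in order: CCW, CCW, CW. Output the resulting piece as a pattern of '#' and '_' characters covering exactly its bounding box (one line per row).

Start:
###
_#_
After rotation 1 (CCW):
#_
##
#_
After rotation 2 (CCW):
_#_
###
After rotation 3 (CW):
#_
##
#_

Answer: #_
##
#_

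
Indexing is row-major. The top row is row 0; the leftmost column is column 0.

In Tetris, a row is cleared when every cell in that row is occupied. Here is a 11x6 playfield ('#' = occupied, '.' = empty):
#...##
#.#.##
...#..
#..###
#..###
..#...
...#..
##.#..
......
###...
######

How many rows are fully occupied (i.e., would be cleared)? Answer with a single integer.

Check each row:
  row 0: 3 empty cells -> not full
  row 1: 2 empty cells -> not full
  row 2: 5 empty cells -> not full
  row 3: 2 empty cells -> not full
  row 4: 2 empty cells -> not full
  row 5: 5 empty cells -> not full
  row 6: 5 empty cells -> not full
  row 7: 3 empty cells -> not full
  row 8: 6 empty cells -> not full
  row 9: 3 empty cells -> not full
  row 10: 0 empty cells -> FULL (clear)
Total rows cleared: 1

Answer: 1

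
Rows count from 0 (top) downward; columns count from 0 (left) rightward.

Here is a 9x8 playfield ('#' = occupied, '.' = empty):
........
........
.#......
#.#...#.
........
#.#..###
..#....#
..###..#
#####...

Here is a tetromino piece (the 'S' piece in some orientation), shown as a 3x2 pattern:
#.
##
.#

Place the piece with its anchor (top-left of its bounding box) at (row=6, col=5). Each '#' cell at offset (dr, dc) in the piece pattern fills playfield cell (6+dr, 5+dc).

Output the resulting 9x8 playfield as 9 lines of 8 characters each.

Fill (6+0,5+0) = (6,5)
Fill (6+1,5+0) = (7,5)
Fill (6+1,5+1) = (7,6)
Fill (6+2,5+1) = (8,6)

Answer: ........
........
.#......
#.#...#.
........
#.#..###
..#..#.#
..######
#####.#.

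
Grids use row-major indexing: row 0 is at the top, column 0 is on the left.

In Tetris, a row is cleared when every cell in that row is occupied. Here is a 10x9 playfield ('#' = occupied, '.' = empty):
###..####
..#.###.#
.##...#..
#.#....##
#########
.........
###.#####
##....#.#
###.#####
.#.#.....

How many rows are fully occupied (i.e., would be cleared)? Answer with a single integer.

Answer: 1

Derivation:
Check each row:
  row 0: 2 empty cells -> not full
  row 1: 4 empty cells -> not full
  row 2: 6 empty cells -> not full
  row 3: 5 empty cells -> not full
  row 4: 0 empty cells -> FULL (clear)
  row 5: 9 empty cells -> not full
  row 6: 1 empty cell -> not full
  row 7: 5 empty cells -> not full
  row 8: 1 empty cell -> not full
  row 9: 7 empty cells -> not full
Total rows cleared: 1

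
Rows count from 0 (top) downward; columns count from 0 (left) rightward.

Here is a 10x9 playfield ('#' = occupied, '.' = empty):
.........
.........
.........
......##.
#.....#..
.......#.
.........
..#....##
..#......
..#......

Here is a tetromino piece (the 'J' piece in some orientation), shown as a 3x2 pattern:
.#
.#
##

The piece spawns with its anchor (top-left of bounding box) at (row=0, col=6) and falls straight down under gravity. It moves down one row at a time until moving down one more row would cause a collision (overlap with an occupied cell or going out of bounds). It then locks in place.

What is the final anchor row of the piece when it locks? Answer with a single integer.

Spawn at (row=0, col=6). Try each row:
  row 0: fits
  row 1: blocked -> lock at row 0

Answer: 0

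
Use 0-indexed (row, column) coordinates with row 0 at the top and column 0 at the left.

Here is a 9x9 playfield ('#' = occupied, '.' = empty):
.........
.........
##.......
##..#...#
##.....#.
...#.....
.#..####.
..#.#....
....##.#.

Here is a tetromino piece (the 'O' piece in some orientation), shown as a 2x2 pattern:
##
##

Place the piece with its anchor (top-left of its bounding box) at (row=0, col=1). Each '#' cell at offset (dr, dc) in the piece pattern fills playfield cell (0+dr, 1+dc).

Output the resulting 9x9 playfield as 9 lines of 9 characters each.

Fill (0+0,1+0) = (0,1)
Fill (0+0,1+1) = (0,2)
Fill (0+1,1+0) = (1,1)
Fill (0+1,1+1) = (1,2)

Answer: .##......
.##......
##.......
##..#...#
##.....#.
...#.....
.#..####.
..#.#....
....##.#.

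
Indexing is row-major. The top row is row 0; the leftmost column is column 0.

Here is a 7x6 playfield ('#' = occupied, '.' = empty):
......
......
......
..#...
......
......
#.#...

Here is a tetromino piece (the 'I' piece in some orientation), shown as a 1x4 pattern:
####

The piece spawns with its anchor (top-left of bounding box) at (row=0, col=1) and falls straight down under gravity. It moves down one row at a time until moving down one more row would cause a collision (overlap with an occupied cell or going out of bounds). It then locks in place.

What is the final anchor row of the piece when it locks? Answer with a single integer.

Spawn at (row=0, col=1). Try each row:
  row 0: fits
  row 1: fits
  row 2: fits
  row 3: blocked -> lock at row 2

Answer: 2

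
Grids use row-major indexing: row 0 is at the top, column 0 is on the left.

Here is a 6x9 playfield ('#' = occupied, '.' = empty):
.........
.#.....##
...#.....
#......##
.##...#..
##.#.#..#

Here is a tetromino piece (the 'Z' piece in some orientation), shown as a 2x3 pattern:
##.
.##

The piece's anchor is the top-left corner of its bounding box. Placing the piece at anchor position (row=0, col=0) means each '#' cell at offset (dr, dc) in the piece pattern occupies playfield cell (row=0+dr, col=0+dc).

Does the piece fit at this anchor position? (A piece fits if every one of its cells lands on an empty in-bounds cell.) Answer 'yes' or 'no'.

Check each piece cell at anchor (0, 0):
  offset (0,0) -> (0,0): empty -> OK
  offset (0,1) -> (0,1): empty -> OK
  offset (1,1) -> (1,1): occupied ('#') -> FAIL
  offset (1,2) -> (1,2): empty -> OK
All cells valid: no

Answer: no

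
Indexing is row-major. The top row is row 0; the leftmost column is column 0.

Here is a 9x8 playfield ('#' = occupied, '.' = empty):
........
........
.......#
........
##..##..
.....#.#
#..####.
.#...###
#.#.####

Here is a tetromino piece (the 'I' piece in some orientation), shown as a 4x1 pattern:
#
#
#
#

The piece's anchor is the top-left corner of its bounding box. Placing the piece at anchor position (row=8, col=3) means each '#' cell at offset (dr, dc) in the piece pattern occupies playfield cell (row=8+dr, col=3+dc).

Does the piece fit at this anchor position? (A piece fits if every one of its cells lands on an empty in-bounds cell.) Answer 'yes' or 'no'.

Answer: no

Derivation:
Check each piece cell at anchor (8, 3):
  offset (0,0) -> (8,3): empty -> OK
  offset (1,0) -> (9,3): out of bounds -> FAIL
  offset (2,0) -> (10,3): out of bounds -> FAIL
  offset (3,0) -> (11,3): out of bounds -> FAIL
All cells valid: no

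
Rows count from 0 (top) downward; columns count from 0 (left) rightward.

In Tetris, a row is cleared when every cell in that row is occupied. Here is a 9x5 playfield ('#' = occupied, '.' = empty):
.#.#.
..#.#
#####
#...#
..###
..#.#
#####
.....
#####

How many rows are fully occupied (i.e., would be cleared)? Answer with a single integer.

Check each row:
  row 0: 3 empty cells -> not full
  row 1: 3 empty cells -> not full
  row 2: 0 empty cells -> FULL (clear)
  row 3: 3 empty cells -> not full
  row 4: 2 empty cells -> not full
  row 5: 3 empty cells -> not full
  row 6: 0 empty cells -> FULL (clear)
  row 7: 5 empty cells -> not full
  row 8: 0 empty cells -> FULL (clear)
Total rows cleared: 3

Answer: 3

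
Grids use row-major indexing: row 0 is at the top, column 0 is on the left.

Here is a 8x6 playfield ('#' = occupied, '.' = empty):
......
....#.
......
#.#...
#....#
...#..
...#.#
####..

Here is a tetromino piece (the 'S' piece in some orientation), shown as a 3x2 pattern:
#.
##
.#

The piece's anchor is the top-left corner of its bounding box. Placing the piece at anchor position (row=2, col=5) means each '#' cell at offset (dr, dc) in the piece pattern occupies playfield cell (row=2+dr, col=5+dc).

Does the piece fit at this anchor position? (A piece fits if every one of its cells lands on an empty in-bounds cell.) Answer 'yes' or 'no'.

Check each piece cell at anchor (2, 5):
  offset (0,0) -> (2,5): empty -> OK
  offset (1,0) -> (3,5): empty -> OK
  offset (1,1) -> (3,6): out of bounds -> FAIL
  offset (2,1) -> (4,6): out of bounds -> FAIL
All cells valid: no

Answer: no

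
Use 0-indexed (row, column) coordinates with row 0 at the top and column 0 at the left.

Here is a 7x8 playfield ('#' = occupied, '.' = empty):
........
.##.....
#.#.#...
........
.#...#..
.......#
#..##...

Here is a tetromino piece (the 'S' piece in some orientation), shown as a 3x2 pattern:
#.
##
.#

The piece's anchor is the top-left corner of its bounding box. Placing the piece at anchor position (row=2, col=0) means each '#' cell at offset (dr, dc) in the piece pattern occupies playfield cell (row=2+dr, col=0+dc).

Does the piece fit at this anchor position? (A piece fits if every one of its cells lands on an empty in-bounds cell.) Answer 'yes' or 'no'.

Answer: no

Derivation:
Check each piece cell at anchor (2, 0):
  offset (0,0) -> (2,0): occupied ('#') -> FAIL
  offset (1,0) -> (3,0): empty -> OK
  offset (1,1) -> (3,1): empty -> OK
  offset (2,1) -> (4,1): occupied ('#') -> FAIL
All cells valid: no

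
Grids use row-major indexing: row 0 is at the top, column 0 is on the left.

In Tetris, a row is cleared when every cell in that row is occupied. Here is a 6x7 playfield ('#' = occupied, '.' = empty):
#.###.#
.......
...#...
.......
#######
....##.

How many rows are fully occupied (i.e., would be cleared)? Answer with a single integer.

Answer: 1

Derivation:
Check each row:
  row 0: 2 empty cells -> not full
  row 1: 7 empty cells -> not full
  row 2: 6 empty cells -> not full
  row 3: 7 empty cells -> not full
  row 4: 0 empty cells -> FULL (clear)
  row 5: 5 empty cells -> not full
Total rows cleared: 1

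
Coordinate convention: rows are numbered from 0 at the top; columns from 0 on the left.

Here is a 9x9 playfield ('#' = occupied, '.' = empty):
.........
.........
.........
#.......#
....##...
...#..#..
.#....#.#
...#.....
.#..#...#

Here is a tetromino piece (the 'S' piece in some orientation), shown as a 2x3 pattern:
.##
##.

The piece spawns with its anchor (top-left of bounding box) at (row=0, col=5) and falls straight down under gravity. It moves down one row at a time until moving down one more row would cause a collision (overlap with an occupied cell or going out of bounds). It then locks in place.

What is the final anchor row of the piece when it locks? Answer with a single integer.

Spawn at (row=0, col=5). Try each row:
  row 0: fits
  row 1: fits
  row 2: fits
  row 3: blocked -> lock at row 2

Answer: 2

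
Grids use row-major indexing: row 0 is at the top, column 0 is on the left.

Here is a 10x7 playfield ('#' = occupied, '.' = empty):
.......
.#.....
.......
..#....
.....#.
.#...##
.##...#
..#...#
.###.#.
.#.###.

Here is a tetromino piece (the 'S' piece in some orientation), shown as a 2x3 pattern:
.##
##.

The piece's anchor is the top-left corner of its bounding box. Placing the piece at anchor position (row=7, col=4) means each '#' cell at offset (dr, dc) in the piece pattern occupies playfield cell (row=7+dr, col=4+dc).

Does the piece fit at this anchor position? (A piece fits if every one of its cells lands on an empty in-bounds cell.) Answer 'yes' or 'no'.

Answer: no

Derivation:
Check each piece cell at anchor (7, 4):
  offset (0,1) -> (7,5): empty -> OK
  offset (0,2) -> (7,6): occupied ('#') -> FAIL
  offset (1,0) -> (8,4): empty -> OK
  offset (1,1) -> (8,5): occupied ('#') -> FAIL
All cells valid: no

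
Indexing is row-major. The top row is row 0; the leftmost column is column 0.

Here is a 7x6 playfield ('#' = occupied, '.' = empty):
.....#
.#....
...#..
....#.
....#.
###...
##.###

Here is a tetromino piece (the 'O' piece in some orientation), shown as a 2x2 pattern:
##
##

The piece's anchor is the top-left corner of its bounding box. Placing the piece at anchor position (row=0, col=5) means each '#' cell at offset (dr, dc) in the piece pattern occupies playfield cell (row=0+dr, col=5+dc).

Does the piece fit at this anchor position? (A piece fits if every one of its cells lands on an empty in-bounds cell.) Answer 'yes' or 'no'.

Check each piece cell at anchor (0, 5):
  offset (0,0) -> (0,5): occupied ('#') -> FAIL
  offset (0,1) -> (0,6): out of bounds -> FAIL
  offset (1,0) -> (1,5): empty -> OK
  offset (1,1) -> (1,6): out of bounds -> FAIL
All cells valid: no

Answer: no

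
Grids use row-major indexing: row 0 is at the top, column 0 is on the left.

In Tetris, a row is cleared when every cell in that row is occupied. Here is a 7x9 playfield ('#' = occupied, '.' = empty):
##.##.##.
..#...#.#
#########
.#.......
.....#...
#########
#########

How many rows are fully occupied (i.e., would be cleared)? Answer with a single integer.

Answer: 3

Derivation:
Check each row:
  row 0: 3 empty cells -> not full
  row 1: 6 empty cells -> not full
  row 2: 0 empty cells -> FULL (clear)
  row 3: 8 empty cells -> not full
  row 4: 8 empty cells -> not full
  row 5: 0 empty cells -> FULL (clear)
  row 6: 0 empty cells -> FULL (clear)
Total rows cleared: 3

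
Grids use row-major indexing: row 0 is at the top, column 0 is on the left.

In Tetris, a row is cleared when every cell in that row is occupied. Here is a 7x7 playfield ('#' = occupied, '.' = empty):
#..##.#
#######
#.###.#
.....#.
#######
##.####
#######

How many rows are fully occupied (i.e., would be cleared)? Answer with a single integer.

Check each row:
  row 0: 3 empty cells -> not full
  row 1: 0 empty cells -> FULL (clear)
  row 2: 2 empty cells -> not full
  row 3: 6 empty cells -> not full
  row 4: 0 empty cells -> FULL (clear)
  row 5: 1 empty cell -> not full
  row 6: 0 empty cells -> FULL (clear)
Total rows cleared: 3

Answer: 3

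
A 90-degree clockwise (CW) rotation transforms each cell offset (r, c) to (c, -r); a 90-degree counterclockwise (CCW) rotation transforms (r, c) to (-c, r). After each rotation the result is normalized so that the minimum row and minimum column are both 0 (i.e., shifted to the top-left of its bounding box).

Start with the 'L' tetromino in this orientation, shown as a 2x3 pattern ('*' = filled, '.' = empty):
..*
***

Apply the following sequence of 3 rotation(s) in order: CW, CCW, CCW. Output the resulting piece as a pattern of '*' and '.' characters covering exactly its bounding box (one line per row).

Start:
..*
***
After rotation 1 (CW):
*.
*.
**
After rotation 2 (CCW):
..*
***
After rotation 3 (CCW):
**
.*
.*

Answer: **
.*
.*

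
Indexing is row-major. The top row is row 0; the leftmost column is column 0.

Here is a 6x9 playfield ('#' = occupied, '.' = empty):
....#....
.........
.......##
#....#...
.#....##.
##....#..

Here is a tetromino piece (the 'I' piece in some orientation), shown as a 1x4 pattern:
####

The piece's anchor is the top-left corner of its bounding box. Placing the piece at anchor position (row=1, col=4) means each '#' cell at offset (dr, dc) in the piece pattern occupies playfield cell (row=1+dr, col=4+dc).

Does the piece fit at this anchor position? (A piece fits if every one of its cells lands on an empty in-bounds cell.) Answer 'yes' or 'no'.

Check each piece cell at anchor (1, 4):
  offset (0,0) -> (1,4): empty -> OK
  offset (0,1) -> (1,5): empty -> OK
  offset (0,2) -> (1,6): empty -> OK
  offset (0,3) -> (1,7): empty -> OK
All cells valid: yes

Answer: yes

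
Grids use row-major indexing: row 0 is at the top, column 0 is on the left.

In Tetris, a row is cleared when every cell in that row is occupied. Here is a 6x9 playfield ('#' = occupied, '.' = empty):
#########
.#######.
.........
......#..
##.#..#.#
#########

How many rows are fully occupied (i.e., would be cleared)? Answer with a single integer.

Answer: 2

Derivation:
Check each row:
  row 0: 0 empty cells -> FULL (clear)
  row 1: 2 empty cells -> not full
  row 2: 9 empty cells -> not full
  row 3: 8 empty cells -> not full
  row 4: 4 empty cells -> not full
  row 5: 0 empty cells -> FULL (clear)
Total rows cleared: 2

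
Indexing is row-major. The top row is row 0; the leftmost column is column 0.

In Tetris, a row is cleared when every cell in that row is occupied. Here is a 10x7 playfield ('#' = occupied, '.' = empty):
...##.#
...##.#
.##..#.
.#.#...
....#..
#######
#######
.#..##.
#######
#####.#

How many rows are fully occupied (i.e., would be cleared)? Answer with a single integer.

Answer: 3

Derivation:
Check each row:
  row 0: 4 empty cells -> not full
  row 1: 4 empty cells -> not full
  row 2: 4 empty cells -> not full
  row 3: 5 empty cells -> not full
  row 4: 6 empty cells -> not full
  row 5: 0 empty cells -> FULL (clear)
  row 6: 0 empty cells -> FULL (clear)
  row 7: 4 empty cells -> not full
  row 8: 0 empty cells -> FULL (clear)
  row 9: 1 empty cell -> not full
Total rows cleared: 3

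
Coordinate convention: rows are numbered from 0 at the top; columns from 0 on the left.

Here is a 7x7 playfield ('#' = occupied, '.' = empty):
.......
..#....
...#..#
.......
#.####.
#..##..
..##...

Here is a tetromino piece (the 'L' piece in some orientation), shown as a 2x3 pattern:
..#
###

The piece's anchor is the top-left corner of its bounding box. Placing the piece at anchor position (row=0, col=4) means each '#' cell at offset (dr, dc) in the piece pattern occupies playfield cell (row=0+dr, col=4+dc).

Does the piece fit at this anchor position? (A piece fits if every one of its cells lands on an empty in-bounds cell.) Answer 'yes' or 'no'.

Check each piece cell at anchor (0, 4):
  offset (0,2) -> (0,6): empty -> OK
  offset (1,0) -> (1,4): empty -> OK
  offset (1,1) -> (1,5): empty -> OK
  offset (1,2) -> (1,6): empty -> OK
All cells valid: yes

Answer: yes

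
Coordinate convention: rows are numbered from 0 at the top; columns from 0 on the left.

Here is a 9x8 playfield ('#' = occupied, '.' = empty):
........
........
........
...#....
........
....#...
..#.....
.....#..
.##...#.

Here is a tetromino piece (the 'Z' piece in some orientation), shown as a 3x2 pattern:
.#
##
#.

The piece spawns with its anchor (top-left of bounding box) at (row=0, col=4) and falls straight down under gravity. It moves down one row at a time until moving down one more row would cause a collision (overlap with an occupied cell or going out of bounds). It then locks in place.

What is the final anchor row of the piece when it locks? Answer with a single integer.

Answer: 2

Derivation:
Spawn at (row=0, col=4). Try each row:
  row 0: fits
  row 1: fits
  row 2: fits
  row 3: blocked -> lock at row 2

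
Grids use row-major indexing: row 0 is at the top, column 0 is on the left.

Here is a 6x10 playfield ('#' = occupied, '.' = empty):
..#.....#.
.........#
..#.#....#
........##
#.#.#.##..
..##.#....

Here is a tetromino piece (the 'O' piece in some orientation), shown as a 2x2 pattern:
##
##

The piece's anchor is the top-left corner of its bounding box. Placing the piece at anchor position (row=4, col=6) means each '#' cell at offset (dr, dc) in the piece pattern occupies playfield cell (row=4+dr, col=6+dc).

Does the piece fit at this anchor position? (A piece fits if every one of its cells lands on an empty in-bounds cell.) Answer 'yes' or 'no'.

Answer: no

Derivation:
Check each piece cell at anchor (4, 6):
  offset (0,0) -> (4,6): occupied ('#') -> FAIL
  offset (0,1) -> (4,7): occupied ('#') -> FAIL
  offset (1,0) -> (5,6): empty -> OK
  offset (1,1) -> (5,7): empty -> OK
All cells valid: no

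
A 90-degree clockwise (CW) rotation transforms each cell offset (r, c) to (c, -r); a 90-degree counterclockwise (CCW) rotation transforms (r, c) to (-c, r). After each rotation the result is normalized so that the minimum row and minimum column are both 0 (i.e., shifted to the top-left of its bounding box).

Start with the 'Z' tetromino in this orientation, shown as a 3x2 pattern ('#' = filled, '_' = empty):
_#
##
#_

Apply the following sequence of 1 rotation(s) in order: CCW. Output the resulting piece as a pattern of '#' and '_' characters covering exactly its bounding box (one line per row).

Answer: ##_
_##

Derivation:
Start:
_#
##
#_
After rotation 1 (CCW):
##_
_##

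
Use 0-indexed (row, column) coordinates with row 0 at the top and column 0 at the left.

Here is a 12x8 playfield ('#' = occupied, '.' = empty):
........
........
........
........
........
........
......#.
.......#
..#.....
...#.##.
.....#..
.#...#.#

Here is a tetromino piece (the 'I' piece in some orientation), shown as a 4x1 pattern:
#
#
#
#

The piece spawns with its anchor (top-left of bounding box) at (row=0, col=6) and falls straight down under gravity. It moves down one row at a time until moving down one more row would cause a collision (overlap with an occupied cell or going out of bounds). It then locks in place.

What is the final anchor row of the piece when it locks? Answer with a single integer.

Spawn at (row=0, col=6). Try each row:
  row 0: fits
  row 1: fits
  row 2: fits
  row 3: blocked -> lock at row 2

Answer: 2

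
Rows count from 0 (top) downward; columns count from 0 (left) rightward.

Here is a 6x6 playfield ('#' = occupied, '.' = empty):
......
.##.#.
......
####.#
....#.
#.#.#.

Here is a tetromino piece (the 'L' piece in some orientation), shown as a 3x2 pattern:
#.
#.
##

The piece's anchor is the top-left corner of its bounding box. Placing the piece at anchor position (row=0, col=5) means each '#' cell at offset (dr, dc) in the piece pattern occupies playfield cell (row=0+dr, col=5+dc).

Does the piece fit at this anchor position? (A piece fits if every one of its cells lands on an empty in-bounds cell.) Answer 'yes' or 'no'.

Check each piece cell at anchor (0, 5):
  offset (0,0) -> (0,5): empty -> OK
  offset (1,0) -> (1,5): empty -> OK
  offset (2,0) -> (2,5): empty -> OK
  offset (2,1) -> (2,6): out of bounds -> FAIL
All cells valid: no

Answer: no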